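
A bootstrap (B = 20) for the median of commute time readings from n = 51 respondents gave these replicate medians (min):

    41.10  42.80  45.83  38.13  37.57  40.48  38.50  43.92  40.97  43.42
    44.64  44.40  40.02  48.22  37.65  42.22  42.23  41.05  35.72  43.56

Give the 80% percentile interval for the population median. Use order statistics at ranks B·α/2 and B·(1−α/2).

Sorted replicates: 35.72, 37.57, 37.65, 38.13, 38.50, 40.02, 40.48, 40.97, 41.05, 41.10, 42.22, 42.23, 42.80, 43.42, 43.56, 43.92, 44.40, 44.64, 45.83, 48.22
α = 0.20; lower rank = 20 × 0.100 = 2; upper rank = 20 × 0.900 = 18.
The 2nd smallest replicate is 37.57; the 18th is 44.64.

(37.57, 44.64)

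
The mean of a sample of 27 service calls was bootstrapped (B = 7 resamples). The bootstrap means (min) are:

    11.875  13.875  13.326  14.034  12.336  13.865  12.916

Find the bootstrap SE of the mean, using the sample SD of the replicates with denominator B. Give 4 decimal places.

SE* = 0.7735

Bootstrap SE is the standard deviation of the 7 replicate means.
Mean of replicates: (11.875 + 13.875 + 13.326 + 14.034 + 12.336 + 13.865 + 12.916) / 7 = 92.22700 / 7 = 13.17529
Sum of squared deviations: (−1.30029)² + (+0.69971)² + (+0.15071)² + (+0.85871)² + (−0.83929)² + (+0.68971)² + (−0.25929)² = 4.18778
Variance = 4.18778 / 7 = 0.59825
SE* = √0.59825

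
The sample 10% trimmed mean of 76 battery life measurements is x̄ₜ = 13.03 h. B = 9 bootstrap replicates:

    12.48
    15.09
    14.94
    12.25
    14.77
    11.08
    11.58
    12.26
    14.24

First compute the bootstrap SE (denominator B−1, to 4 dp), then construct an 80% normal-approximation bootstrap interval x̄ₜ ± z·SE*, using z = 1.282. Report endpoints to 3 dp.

(11.025, 15.035)

Mean of replicates = 13.1878; sum of squared deviations = 19.5682; SE* = √(19.5682/8) = 1.5640
Margin = 1.282 × 1.5640 = 2.0050
Interval: 13.03 ± 2.0050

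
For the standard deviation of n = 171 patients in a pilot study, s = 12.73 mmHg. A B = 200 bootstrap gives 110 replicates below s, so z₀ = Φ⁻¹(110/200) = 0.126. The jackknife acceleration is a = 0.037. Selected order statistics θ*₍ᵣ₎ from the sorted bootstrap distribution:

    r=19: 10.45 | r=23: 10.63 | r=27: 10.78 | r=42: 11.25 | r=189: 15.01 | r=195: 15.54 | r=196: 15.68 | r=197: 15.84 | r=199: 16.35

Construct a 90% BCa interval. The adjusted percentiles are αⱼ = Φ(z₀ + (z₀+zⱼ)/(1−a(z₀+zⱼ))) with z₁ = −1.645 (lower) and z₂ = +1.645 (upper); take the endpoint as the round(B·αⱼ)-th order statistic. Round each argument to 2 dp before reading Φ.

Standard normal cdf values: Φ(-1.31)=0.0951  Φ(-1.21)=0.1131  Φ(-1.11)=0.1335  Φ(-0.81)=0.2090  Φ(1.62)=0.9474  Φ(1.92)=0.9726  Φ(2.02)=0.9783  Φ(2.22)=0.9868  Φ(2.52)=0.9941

Lower: z₀ + z₁ = 0.126 + (-1.645) = -1.519; 1 − a(z₀+z₁) = 1 − (0.037)(-1.519) = 1.0562; argument = 0.126 + (-1.519)/1.0562 = -1.3122 → -1.31.
α₁ = Φ(-1.31) = 0.0951; rank = round(200 × 0.0951) = 19; θ*₍19₎ = 10.45.
Upper: z₀ + z₂ = 1.771; 1 − a(z₀+z₂) = 0.9345; argument = 2.0212 → 2.02; α₂ = 0.9783; rank = 196; θ*₍196₎ = 15.68.

(10.45, 15.68)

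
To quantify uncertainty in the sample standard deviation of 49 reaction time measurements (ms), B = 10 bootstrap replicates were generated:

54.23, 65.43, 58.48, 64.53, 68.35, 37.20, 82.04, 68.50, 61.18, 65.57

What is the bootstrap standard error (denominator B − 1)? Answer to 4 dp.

Bootstrap SE is the standard deviation of the 10 replicate standard deviations.
Mean of replicates: (54.23 + 65.43 + 58.48 + 64.53 + 68.35 + 37.20 + 82.04 + 68.50 + 61.18 + 65.57) / 10 = 625.51000 / 10 = 62.55100
Sum of squared deviations: (−8.32100)² + (+2.87900)² + (−4.07100)² + (+1.97900)² + (+5.79900)² + (−25.35100)² + (+19.48900)² + (+5.94900)² + (−1.37100)² + (+3.01900)² = 1200.52449
Variance = 1200.52449 / 9 = 133.39161
SE* = √133.39161

SE* = 11.5495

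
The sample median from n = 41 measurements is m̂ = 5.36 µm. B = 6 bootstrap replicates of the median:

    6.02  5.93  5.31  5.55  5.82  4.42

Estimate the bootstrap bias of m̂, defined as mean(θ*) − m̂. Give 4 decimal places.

bias = +0.1483

mean(θ*) = (6.02 + 5.93 + 5.31 + 5.55 + 5.82 + 4.42) / 6 = 5.50833
bias = 5.50833 − 5.36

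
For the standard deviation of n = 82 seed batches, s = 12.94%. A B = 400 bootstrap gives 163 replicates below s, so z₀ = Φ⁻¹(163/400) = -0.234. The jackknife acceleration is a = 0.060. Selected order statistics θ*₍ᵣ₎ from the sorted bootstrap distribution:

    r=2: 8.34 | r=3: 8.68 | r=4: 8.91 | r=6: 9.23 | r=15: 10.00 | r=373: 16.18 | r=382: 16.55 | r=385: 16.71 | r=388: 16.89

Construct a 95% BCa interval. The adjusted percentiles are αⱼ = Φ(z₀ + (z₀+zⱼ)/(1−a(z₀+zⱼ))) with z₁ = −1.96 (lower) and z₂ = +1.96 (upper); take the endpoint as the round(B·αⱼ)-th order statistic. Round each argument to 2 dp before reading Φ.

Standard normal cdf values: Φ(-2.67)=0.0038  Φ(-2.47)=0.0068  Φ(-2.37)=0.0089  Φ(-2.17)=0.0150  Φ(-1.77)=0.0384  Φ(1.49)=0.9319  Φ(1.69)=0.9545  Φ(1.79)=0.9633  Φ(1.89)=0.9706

Lower: z₀ + z₁ = -0.234 + (-1.960) = -2.194; 1 − a(z₀+z₁) = 1 − (0.060)(-2.194) = 1.1316; argument = -0.234 + (-2.194)/1.1316 = -2.1728 → -2.17.
α₁ = Φ(-2.17) = 0.0150; rank = round(400 × 0.0150) = 6; θ*₍6₎ = 9.23.
Upper: z₀ + z₂ = 1.726; 1 − a(z₀+z₂) = 0.8964; argument = 1.6914 → 1.69; α₂ = 0.9545; rank = 382; θ*₍382₎ = 16.55.

(9.23, 16.55)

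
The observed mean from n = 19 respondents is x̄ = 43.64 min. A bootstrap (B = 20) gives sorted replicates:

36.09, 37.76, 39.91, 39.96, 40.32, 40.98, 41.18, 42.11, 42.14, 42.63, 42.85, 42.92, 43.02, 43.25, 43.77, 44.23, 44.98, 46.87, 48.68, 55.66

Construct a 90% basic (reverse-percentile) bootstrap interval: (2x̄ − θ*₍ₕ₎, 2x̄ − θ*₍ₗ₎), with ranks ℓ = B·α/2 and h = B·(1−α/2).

(38.60, 51.19)

Percentile endpoints at ranks 1 and 19: θ*₍1₎ = 36.09, θ*₍19₎ = 48.68.
Basic interval reflects these around x̄:
  lower = 2 × 43.64 − 48.68 = 38.60
  upper = 2 × 43.64 − 36.09 = 51.19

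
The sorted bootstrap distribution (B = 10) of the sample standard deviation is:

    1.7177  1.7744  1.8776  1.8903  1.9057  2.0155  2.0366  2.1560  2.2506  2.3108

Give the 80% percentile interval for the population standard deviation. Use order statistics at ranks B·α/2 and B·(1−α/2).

α = 0.20; lower rank = 10 × 0.100 = 1; upper rank = 10 × 0.900 = 9.
The 1st smallest replicate is 1.7177; the 9th is 2.2506.

(1.7177, 2.2506)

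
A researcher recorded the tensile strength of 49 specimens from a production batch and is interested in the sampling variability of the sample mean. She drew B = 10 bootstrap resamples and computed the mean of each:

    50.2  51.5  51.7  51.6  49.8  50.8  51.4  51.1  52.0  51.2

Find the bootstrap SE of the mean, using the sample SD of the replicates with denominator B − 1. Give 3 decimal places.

Bootstrap SE is the standard deviation of the 10 replicate means.
Mean of replicates: (50.2 + 51.5 + 51.7 + 51.6 + 49.8 + 50.8 + 51.4 + 51.1 + 52.0 + 51.2) / 10 = 511.3000 / 10 = 51.1300
Sum of squared deviations: (−0.9300)² + (+0.3700)² + (+0.5700)² + (+0.4700)² + (−1.3300)² + (−0.3300)² + (+0.2700)² + (−0.0300)² + (+0.8700)² + (+0.0700)² = 4.2610
Variance = 4.2610 / 9 = 0.4734
SE* = √0.4734

SE* = 0.688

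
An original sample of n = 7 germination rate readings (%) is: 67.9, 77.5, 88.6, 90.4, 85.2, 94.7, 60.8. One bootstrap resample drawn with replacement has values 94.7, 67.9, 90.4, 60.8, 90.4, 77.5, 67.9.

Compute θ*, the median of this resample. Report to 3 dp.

θ* = 77.500

Sorted: 60.8, 67.9, 67.9, 77.5, 90.4, 90.4, 94.7
Median = middle value = 77.500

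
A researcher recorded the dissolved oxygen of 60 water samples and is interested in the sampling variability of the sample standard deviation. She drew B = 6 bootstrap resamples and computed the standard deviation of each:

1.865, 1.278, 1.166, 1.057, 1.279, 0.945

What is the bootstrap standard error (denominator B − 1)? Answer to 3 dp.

SE* = 0.321

Bootstrap SE is the standard deviation of the 6 replicate standard deviations.
Mean of replicates: (1.865 + 1.278 + 1.166 + 1.057 + 1.279 + 0.945) / 6 = 7.5900 / 6 = 1.2650
Sum of squared deviations: (+0.6000)² + (+0.0130)² + (−0.0990)² + (−0.2080)² + (+0.0140)² + (−0.3200)² = 0.5158
Variance = 0.5158 / 5 = 0.1032
SE* = √0.1032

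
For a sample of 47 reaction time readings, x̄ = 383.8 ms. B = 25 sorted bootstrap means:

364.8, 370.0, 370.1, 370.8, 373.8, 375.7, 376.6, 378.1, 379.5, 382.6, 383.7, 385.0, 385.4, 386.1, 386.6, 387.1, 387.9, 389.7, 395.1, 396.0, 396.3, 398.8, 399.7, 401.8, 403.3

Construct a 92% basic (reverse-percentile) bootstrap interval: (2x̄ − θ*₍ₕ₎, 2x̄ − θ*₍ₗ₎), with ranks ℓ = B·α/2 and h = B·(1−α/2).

(365.8, 402.8)

Percentile endpoints at ranks 1 and 24: θ*₍1₎ = 364.8, θ*₍24₎ = 401.8.
Basic interval reflects these around x̄:
  lower = 2 × 383.8 − 401.8 = 365.8
  upper = 2 × 383.8 − 364.8 = 402.8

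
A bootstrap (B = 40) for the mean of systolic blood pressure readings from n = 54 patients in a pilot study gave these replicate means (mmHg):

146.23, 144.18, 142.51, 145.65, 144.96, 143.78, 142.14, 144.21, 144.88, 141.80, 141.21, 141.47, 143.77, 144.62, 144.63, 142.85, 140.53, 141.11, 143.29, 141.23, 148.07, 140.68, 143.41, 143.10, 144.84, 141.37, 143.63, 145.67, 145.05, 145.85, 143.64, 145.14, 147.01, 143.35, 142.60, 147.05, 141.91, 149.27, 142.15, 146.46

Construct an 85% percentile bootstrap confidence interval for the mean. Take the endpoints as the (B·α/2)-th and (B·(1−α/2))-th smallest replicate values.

Sorted replicates: 140.53, 140.68, 141.11, 141.21, 141.23, 141.37, 141.47, 141.80, 141.91, 142.14, 142.15, 142.51, 142.60, 142.85, 143.10, 143.29, 143.35, 143.41, 143.63, 143.64, 143.77, 143.78, 144.18, 144.21, 144.62, 144.63, 144.84, 144.88, 144.96, 145.05, 145.14, 145.65, 145.67, 145.85, 146.23, 146.46, 147.01, 147.05, 148.07, 149.27
α = 0.15; lower rank = 40 × 0.075 = 3; upper rank = 40 × 0.925 = 37.
The 3rd smallest replicate is 141.11; the 37th is 147.01.

(141.11, 147.01)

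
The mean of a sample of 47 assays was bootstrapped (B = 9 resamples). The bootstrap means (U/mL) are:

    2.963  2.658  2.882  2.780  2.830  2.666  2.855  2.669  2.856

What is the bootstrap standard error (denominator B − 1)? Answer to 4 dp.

SE* = 0.1095

Bootstrap SE is the standard deviation of the 9 replicate means.
Mean of replicates: (2.963 + 2.658 + 2.882 + 2.780 + 2.830 + 2.666 + 2.855 + 2.669 + 2.856) / 9 = 25.15900 / 9 = 2.79544
Sum of squared deviations: (+0.16756)² + (−0.13744)² + (+0.08656)² + (−0.01544)² + (+0.03456)² + (−0.12944)² + (+0.05956)² + (−0.12644)² + (+0.06056)² = 0.09585
Variance = 0.09585 / 8 = 0.01198
SE* = √0.01198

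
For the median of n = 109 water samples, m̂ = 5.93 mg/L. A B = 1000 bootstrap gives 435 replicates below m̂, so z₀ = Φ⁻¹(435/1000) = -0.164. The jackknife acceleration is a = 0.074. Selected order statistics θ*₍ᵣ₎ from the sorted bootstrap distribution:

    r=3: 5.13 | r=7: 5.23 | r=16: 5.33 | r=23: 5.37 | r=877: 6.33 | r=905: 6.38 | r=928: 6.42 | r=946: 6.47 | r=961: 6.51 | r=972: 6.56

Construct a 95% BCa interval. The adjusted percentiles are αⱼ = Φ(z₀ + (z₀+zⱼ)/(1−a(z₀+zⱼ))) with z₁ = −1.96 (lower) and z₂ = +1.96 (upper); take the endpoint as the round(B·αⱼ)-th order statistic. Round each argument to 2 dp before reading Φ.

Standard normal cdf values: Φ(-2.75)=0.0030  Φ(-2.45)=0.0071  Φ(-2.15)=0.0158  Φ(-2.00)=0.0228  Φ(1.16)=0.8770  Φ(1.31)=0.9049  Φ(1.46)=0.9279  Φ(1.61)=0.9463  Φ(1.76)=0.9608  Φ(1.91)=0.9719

Lower: z₀ + z₁ = -0.164 + (-1.960) = -2.124; 1 − a(z₀+z₁) = 1 − (0.074)(-2.124) = 1.1572; argument = -0.164 + (-2.124)/1.1572 = -1.9995 → -2.00.
α₁ = Φ(-2.00) = 0.0228; rank = round(1000 × 0.0228) = 23; θ*₍23₎ = 5.37.
Upper: z₀ + z₂ = 1.796; 1 − a(z₀+z₂) = 0.8671; argument = 1.9073 → 1.91; α₂ = 0.9719; rank = 972; θ*₍972₎ = 6.56.

(5.37, 6.56)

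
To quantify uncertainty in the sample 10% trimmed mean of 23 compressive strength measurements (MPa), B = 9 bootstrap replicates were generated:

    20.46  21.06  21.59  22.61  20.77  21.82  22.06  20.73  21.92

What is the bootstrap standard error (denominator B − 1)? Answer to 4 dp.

SE* = 0.7253

Bootstrap SE is the standard deviation of the 9 replicate 10% trimmed means.
Mean of replicates: (20.46 + 21.06 + 21.59 + 22.61 + 20.77 + 21.82 + 22.06 + 20.73 + 21.92) / 9 = 193.02000 / 9 = 21.44667
Sum of squared deviations: (−0.98667)² + (−0.38667)² + (+0.14333)² + (+1.16333)² + (−0.67667)² + (+0.37333)² + (+0.61333)² + (−0.71667)² + (+0.47333)² = 4.20800
Variance = 4.20800 / 8 = 0.52600
SE* = √0.52600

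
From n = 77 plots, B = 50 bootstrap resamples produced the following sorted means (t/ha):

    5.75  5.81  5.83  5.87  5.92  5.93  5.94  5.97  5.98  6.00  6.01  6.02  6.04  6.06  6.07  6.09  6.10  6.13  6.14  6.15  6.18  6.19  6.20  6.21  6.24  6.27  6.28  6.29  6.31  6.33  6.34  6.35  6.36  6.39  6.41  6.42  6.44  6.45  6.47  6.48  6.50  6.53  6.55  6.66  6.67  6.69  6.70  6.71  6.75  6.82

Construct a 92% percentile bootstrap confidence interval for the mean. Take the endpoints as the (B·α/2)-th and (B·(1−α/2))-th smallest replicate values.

(5.81, 6.71)

α = 0.08; lower rank = 50 × 0.040 = 2; upper rank = 50 × 0.960 = 48.
The 2nd smallest replicate is 5.81; the 48th is 6.71.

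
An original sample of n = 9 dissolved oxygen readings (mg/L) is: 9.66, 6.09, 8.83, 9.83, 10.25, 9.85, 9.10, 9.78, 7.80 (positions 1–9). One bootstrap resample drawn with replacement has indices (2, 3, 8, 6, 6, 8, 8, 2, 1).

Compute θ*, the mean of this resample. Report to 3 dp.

Resample values: 6.09, 8.83, 9.78, 9.85, 9.85, 9.78, 9.78, 6.09, 9.66.
Mean = (6.09 + 8.83 + 9.78 + 9.85 + 9.85 + 9.78 + 9.78 + 6.09 + 9.66) / 9 = 79.710 / 9 = 8.857

θ* = 8.857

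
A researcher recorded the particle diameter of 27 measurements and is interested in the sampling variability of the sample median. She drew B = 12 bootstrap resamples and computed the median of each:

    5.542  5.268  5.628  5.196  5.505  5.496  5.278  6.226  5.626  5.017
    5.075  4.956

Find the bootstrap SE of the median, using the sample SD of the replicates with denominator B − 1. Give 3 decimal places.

Bootstrap SE is the standard deviation of the 12 replicate medians.
Mean of replicates: (5.542 + 5.268 + 5.628 + 5.196 + 5.505 + 5.496 + 5.278 + 6.226 + 5.626 + 5.017 + 5.075 + 4.956) / 12 = 64.8130 / 12 = 5.4011
Sum of squared deviations: (+0.1409)² + (−0.1331)² + (+0.2269)² + (−0.2051)² + (+0.1039)² + (+0.0949)² + (−0.1231)² + (+0.8249)² + (+0.2249)² + (−0.3841)² + (−0.3261)² + (−0.4451)² = 1.3491
Variance = 1.3491 / 11 = 0.1226
SE* = √0.1226

SE* = 0.350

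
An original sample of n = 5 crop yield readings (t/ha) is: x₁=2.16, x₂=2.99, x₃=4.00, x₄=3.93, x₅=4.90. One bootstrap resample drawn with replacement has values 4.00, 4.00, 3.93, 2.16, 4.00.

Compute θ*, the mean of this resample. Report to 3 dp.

Mean = (4.00 + 4.00 + 3.93 + 2.16 + 4.00) / 5 = 18.090 / 5 = 3.618

θ* = 3.618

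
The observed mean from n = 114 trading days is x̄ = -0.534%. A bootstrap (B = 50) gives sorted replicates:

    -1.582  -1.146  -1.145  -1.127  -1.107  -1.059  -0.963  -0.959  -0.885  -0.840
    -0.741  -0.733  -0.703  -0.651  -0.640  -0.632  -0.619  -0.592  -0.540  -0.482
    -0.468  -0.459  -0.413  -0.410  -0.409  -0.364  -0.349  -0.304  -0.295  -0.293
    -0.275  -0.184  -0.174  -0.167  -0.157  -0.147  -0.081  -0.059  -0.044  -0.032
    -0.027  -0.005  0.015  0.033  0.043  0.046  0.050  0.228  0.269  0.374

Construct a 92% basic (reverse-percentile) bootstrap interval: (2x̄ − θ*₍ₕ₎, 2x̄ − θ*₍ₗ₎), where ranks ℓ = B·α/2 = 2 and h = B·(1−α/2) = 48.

(-1.296, 0.078)

Percentile endpoints at ranks 2 and 48: θ*₍2₎ = -1.146, θ*₍48₎ = 0.228.
Basic interval reflects these around x̄:
  lower = 2 × -0.534 − 0.228 = -1.296
  upper = 2 × -0.534 − -1.146 = 0.078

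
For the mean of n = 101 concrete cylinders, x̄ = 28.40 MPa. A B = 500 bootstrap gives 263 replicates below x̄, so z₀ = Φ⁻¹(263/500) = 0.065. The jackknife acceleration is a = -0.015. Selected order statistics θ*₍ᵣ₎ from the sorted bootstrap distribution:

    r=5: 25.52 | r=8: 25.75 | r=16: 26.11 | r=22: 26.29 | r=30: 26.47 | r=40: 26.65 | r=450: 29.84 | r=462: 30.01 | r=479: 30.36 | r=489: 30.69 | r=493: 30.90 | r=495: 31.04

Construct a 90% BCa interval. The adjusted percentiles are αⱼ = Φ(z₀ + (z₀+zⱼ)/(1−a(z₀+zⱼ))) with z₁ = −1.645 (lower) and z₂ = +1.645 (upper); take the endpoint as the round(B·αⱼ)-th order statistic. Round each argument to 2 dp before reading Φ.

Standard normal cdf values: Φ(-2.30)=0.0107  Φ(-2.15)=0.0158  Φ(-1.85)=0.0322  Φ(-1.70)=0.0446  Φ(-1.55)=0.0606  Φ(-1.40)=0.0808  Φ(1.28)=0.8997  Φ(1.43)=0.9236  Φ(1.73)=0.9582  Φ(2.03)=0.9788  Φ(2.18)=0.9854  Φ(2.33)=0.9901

(26.47, 30.36)

Lower: z₀ + z₁ = 0.065 + (-1.645) = -1.580; 1 − a(z₀+z₁) = 1 − (-0.015)(-1.580) = 0.9763; argument = 0.065 + (-1.580)/0.9763 = -1.5534 → -1.55.
α₁ = Φ(-1.55) = 0.0606; rank = round(500 × 0.0606) = 30; θ*₍30₎ = 26.47.
Upper: z₀ + z₂ = 1.710; 1 − a(z₀+z₂) = 1.0256; argument = 1.7322 → 1.73; α₂ = 0.9582; rank = 479; θ*₍479₎ = 30.36.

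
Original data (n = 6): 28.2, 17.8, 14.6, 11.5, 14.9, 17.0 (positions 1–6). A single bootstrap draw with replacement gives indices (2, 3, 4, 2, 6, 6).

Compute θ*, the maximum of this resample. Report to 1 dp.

Resample values: 17.8, 14.6, 11.5, 17.8, 17.0, 17.0.
Maximum = 17.8

θ* = 17.8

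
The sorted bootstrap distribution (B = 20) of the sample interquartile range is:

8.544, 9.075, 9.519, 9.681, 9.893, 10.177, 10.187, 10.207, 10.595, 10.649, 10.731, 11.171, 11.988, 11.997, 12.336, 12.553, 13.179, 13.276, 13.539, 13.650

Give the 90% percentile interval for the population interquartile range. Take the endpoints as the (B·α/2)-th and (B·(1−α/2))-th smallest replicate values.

α = 0.10; lower rank = 20 × 0.050 = 1; upper rank = 20 × 0.950 = 19.
The 1st smallest replicate is 8.544; the 19th is 13.539.

(8.544, 13.539)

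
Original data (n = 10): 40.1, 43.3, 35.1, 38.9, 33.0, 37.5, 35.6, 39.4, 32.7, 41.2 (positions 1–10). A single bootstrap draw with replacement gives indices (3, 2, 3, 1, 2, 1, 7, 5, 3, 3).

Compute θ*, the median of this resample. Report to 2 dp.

θ* = 35.35

Resample values: 35.1, 43.3, 35.1, 40.1, 43.3, 40.1, 35.6, 33.0, 35.1, 35.1.
Sorted: 33.0, 35.1, 35.1, 35.1, 35.1, 35.6, 40.1, 40.1, 43.3, 43.3
Median = average of the two middle values = 35.35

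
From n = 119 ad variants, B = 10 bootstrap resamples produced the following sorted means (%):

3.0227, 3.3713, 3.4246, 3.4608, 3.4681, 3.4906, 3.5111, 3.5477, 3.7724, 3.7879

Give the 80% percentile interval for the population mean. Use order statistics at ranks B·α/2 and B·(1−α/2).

α = 0.20; lower rank = 10 × 0.100 = 1; upper rank = 10 × 0.900 = 9.
The 1st smallest replicate is 3.0227; the 9th is 3.7724.

(3.0227, 3.7724)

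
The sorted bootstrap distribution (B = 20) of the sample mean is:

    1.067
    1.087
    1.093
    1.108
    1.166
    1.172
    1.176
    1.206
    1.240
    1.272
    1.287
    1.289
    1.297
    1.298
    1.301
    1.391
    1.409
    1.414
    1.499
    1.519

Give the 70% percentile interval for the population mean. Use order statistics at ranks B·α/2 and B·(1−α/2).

(1.093, 1.409)

α = 0.30; lower rank = 20 × 0.150 = 3; upper rank = 20 × 0.850 = 17.
The 3rd smallest replicate is 1.093; the 17th is 1.409.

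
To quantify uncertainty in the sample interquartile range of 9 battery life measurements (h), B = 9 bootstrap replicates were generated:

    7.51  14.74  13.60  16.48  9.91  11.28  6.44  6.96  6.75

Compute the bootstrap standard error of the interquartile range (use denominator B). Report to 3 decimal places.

SE* = 3.594

Bootstrap SE is the standard deviation of the 9 replicate interquartile ranges.
Mean of replicates: (7.51 + 14.74 + 13.60 + 16.48 + 9.91 + 11.28 + 6.44 + 6.96 + 6.75) / 9 = 93.6700 / 9 = 10.4078
Sum of squared deviations: (−2.8978)² + (+4.3322)² + (+3.1922)² + (+6.0722)² + (−0.4978)² + (+0.8722)² + (−3.9678)² + (−3.4478)² + (−3.6578)² = 116.2458
Variance = 116.2458 / 9 = 12.9162
SE* = √12.9162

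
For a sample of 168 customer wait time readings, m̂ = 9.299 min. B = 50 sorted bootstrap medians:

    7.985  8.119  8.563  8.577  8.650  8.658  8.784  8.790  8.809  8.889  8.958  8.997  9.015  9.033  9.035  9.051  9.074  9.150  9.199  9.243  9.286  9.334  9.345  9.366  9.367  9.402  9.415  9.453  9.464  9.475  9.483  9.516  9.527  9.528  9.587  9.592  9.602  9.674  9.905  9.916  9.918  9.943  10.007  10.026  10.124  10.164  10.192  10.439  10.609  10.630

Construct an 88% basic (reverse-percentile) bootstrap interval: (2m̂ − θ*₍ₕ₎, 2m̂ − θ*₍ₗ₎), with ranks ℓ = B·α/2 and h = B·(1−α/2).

Percentile endpoints at ranks 3 and 47: θ*₍3₎ = 8.563, θ*₍47₎ = 10.192.
Basic interval reflects these around m̂:
  lower = 2 × 9.299 − 10.192 = 8.406
  upper = 2 × 9.299 − 8.563 = 10.035

(8.406, 10.035)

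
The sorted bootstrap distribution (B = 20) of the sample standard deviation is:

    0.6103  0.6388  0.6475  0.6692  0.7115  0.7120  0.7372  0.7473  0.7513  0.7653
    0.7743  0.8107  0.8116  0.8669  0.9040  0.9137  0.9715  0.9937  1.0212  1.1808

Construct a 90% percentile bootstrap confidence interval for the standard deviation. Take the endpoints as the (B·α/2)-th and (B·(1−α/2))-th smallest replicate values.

(0.6103, 1.0212)

α = 0.10; lower rank = 20 × 0.050 = 1; upper rank = 20 × 0.950 = 19.
The 1st smallest replicate is 0.6103; the 19th is 1.0212.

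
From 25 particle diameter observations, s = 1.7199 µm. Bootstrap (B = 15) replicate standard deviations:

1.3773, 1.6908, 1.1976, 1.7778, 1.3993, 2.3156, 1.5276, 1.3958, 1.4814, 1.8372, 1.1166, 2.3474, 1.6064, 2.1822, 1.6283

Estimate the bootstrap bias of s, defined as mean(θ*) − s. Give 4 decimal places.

mean(θ*) = (1.3773 + 1.6908 + 1.1976 + 1.7778 + 1.3993 + 2.3156 + 1.5276 + 1.3958 + 1.4814 + 1.8372 + 1.1166 + 2.3474 + 1.6064 + 2.1822 + 1.6283) / 15 = 1.658753
bias = 1.658753 − 1.7199

bias = −0.0611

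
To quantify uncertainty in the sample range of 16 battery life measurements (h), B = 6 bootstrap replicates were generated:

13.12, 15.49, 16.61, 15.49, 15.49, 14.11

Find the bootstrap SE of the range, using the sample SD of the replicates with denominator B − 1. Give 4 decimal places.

SE* = 1.2347

Bootstrap SE is the standard deviation of the 6 replicate ranges.
Mean of replicates: (13.12 + 15.49 + 16.61 + 15.49 + 15.49 + 14.11) / 6 = 90.31000 / 6 = 15.05167
Sum of squared deviations: (−1.93167)² + (+0.43833)² + (+1.55833)² + (+0.43833)² + (+0.43833)² + (−0.94167)² = 7.62288
Variance = 7.62288 / 5 = 1.52458
SE* = √1.52458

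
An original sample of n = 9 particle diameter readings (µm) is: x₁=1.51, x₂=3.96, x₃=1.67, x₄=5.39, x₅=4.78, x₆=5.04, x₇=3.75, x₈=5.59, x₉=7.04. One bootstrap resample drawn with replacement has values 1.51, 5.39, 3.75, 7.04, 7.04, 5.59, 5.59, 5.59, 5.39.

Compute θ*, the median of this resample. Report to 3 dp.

θ* = 5.590

Sorted: 1.51, 3.75, 5.39, 5.39, 5.59, 5.59, 5.59, 7.04, 7.04
Median = middle value = 5.590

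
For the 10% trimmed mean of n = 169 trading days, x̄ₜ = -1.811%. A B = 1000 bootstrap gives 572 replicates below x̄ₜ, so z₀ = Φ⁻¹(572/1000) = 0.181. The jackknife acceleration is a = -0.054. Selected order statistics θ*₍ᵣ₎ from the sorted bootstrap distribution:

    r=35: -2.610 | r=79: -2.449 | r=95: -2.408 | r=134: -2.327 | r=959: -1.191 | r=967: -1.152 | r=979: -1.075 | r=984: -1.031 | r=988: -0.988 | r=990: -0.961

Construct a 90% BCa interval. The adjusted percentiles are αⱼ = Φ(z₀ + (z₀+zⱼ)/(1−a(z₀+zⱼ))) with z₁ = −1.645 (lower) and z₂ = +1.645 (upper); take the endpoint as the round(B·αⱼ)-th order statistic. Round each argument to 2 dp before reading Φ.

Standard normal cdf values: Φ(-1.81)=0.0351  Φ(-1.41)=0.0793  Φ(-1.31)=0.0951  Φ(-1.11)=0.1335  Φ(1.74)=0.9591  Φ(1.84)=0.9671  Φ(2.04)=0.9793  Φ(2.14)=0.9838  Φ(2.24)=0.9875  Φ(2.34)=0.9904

Lower: z₀ + z₁ = 0.181 + (-1.645) = -1.464; 1 − a(z₀+z₁) = 1 − (-0.054)(-1.464) = 0.9209; argument = 0.181 + (-1.464)/0.9209 = -1.4087 → -1.41.
α₁ = Φ(-1.41) = 0.0793; rank = round(1000 × 0.0793) = 79; θ*₍79₎ = -2.449.
Upper: z₀ + z₂ = 1.826; 1 − a(z₀+z₂) = 1.0986; argument = 1.8431 → 1.84; α₂ = 0.9671; rank = 967; θ*₍967₎ = -1.152.

(-2.449, -1.152)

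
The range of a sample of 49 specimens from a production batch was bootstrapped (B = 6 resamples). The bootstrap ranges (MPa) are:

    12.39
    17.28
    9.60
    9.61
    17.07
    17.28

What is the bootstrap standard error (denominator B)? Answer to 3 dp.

Bootstrap SE is the standard deviation of the 6 replicate ranges.
Mean of replicates: (12.39 + 17.28 + 9.60 + 9.61 + 17.07 + 17.28) / 6 = 83.2300 / 6 = 13.8717
Sum of squared deviations: (−1.4817)² + (+3.4083)² + (−4.2717)² + (−4.2617)² + (+3.1983)² + (+3.4083)² = 72.0671
Variance = 72.0671 / 6 = 12.0112
SE* = √12.0112

SE* = 3.466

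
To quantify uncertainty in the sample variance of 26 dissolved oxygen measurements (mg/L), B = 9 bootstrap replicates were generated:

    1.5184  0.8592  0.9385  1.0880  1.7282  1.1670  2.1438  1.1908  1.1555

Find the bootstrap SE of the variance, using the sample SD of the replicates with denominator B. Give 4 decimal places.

SE* = 0.3891

Bootstrap SE is the standard deviation of the 9 replicate variances.
Mean of replicates: (1.5184 + 0.8592 + 0.9385 + 1.0880 + 1.7282 + 1.1670 + 2.1438 + 1.1908 + 1.1555) / 9 = 11.78940 / 9 = 1.30993
Sum of squared deviations: (+0.20847)² + (−0.45073)² + (−0.37143)² + (−0.22193)² + (+0.41827)² + (−0.14293)² + (+0.83387)² + (−0.11913)² + (−0.15443)² = 1.36259
Variance = 1.36259 / 9 = 0.15140
SE* = √0.15140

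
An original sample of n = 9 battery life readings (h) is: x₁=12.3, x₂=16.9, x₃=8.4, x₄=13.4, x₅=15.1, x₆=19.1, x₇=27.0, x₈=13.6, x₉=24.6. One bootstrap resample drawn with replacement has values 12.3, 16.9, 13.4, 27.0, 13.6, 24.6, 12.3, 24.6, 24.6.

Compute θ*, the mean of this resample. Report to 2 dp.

Mean = (12.3 + 16.9 + 13.4 + 27.0 + 13.6 + 24.6 + 12.3 + 24.6 + 24.6) / 9 = 169.30 / 9 = 18.81

θ* = 18.81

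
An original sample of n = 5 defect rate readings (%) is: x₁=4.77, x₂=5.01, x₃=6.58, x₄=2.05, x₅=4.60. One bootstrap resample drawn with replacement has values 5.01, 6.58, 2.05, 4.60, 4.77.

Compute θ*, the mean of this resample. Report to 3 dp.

Mean = (5.01 + 6.58 + 2.05 + 4.60 + 4.77) / 5 = 23.010 / 5 = 4.602

θ* = 4.602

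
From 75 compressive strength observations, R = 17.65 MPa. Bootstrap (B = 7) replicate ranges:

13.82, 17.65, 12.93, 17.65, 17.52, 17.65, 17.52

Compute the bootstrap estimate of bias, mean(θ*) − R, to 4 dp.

mean(θ*) = (13.82 + 17.65 + 12.93 + 17.65 + 17.52 + 17.65 + 17.52) / 7 = 16.39143
bias = 16.39143 − 17.65

bias = −1.2586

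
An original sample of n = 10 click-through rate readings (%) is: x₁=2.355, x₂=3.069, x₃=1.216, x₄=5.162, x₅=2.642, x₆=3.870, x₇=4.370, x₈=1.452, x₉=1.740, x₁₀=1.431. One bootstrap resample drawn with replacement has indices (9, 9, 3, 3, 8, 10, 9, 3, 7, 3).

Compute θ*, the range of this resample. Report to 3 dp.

θ* = 3.154

Resample values: 1.740, 1.740, 1.216, 1.216, 1.452, 1.431, 1.740, 1.216, 4.370, 1.216.
Range = 4.370 − 1.216 = 3.154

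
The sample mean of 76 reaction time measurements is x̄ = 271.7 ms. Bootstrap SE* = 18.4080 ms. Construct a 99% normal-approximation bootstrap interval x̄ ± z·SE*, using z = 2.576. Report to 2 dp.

Margin = 2.576 × 18.4080 = 47.419
Interval: 271.7 ± 47.419

(224.28, 319.12)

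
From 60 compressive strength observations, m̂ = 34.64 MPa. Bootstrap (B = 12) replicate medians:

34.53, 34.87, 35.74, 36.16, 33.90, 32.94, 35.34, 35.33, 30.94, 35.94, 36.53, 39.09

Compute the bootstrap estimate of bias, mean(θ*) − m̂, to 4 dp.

bias = +0.4692

mean(θ*) = (34.53 + 34.87 + 35.74 + 36.16 + 33.90 + 32.94 + 35.34 + 35.33 + 30.94 + 35.94 + 36.53 + 39.09) / 12 = 35.10917
bias = 35.10917 − 34.64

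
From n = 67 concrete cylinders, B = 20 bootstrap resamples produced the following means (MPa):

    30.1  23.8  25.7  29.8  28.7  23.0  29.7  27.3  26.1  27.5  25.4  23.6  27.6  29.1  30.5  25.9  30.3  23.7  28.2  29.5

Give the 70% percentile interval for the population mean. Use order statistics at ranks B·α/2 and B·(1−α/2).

(23.7, 29.8)

Sorted replicates: 23.0, 23.6, 23.7, 23.8, 25.4, 25.7, 25.9, 26.1, 27.3, 27.5, 27.6, 28.2, 28.7, 29.1, 29.5, 29.7, 29.8, 30.1, 30.3, 30.5
α = 0.30; lower rank = 20 × 0.150 = 3; upper rank = 20 × 0.850 = 17.
The 3rd smallest replicate is 23.7; the 17th is 29.8.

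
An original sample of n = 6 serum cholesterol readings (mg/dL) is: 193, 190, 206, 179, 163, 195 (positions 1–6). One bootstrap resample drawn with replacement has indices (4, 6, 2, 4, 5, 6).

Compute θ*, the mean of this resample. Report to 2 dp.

θ* = 183.50

Resample values: 179, 195, 190, 179, 163, 195.
Mean = (179 + 195 + 190 + 179 + 163 + 195) / 6 = 1101.0 / 6 = 183.50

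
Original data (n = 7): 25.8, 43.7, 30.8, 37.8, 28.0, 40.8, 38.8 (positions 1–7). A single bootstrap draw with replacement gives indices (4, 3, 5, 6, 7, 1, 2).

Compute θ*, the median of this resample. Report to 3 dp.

θ* = 37.800

Resample values: 37.8, 30.8, 28.0, 40.8, 38.8, 25.8, 43.7.
Sorted: 25.8, 28.0, 30.8, 37.8, 38.8, 40.8, 43.7
Median = middle value = 37.800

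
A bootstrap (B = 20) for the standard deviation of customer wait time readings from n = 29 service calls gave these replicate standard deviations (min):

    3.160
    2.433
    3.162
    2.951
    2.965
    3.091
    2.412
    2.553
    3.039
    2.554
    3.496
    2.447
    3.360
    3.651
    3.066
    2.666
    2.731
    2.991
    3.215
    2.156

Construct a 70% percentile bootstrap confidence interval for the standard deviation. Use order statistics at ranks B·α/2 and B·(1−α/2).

Sorted replicates: 2.156, 2.412, 2.433, 2.447, 2.553, 2.554, 2.666, 2.731, 2.951, 2.965, 2.991, 3.039, 3.066, 3.091, 3.160, 3.162, 3.215, 3.360, 3.496, 3.651
α = 0.30; lower rank = 20 × 0.150 = 3; upper rank = 20 × 0.850 = 17.
The 3rd smallest replicate is 2.433; the 17th is 3.215.

(2.433, 3.215)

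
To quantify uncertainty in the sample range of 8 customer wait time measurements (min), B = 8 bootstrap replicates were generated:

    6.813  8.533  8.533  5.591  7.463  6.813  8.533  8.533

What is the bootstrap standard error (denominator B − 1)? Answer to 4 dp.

Bootstrap SE is the standard deviation of the 8 replicate ranges.
Mean of replicates: (6.813 + 8.533 + 8.533 + 5.591 + 7.463 + 6.813 + 8.533 + 8.533) / 8 = 60.81200 / 8 = 7.60150
Sum of squared deviations: (−0.78850)² + (+0.93150)² + (+0.93150)² + (−2.01050)² + (−0.13850)² + (−0.78850)² + (+0.93150)² + (+0.93150)² = 8.77553
Variance = 8.77553 / 7 = 1.25365
SE* = √1.25365

SE* = 1.1197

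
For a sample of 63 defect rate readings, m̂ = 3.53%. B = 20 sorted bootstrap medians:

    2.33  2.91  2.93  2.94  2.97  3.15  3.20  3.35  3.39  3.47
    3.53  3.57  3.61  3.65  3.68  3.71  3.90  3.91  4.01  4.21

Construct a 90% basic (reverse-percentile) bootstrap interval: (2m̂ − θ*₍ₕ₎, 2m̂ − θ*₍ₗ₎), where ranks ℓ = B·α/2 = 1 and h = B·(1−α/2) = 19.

(3.05, 4.73)

Percentile endpoints at ranks 1 and 19: θ*₍1₎ = 2.33, θ*₍19₎ = 4.01.
Basic interval reflects these around m̂:
  lower = 2 × 3.53 − 4.01 = 3.05
  upper = 2 × 3.53 − 2.33 = 4.73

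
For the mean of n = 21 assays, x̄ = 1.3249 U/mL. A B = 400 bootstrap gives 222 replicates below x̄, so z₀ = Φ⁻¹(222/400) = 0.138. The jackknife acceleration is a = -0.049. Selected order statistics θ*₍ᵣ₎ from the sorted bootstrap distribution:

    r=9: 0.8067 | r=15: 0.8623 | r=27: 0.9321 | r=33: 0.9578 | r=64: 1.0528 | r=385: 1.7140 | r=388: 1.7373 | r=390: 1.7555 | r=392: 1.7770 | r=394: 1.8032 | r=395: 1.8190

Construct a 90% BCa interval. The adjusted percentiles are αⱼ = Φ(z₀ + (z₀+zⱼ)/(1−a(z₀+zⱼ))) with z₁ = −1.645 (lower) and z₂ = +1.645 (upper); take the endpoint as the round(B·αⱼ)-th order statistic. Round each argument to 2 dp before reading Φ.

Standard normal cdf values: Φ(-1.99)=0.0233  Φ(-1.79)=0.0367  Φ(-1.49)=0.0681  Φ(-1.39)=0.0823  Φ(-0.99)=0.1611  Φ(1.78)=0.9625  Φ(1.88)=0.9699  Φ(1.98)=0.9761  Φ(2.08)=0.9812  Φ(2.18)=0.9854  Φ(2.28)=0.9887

Lower: z₀ + z₁ = 0.138 + (-1.645) = -1.507; 1 − a(z₀+z₁) = 1 − (-0.049)(-1.507) = 0.9262; argument = 0.138 + (-1.507)/0.9262 = -1.4892 → -1.49.
α₁ = Φ(-1.49) = 0.0681; rank = round(400 × 0.0681) = 27; θ*₍27₎ = 0.9321.
Upper: z₀ + z₂ = 1.783; 1 − a(z₀+z₂) = 1.0874; argument = 1.7777 → 1.78; α₂ = 0.9625; rank = 385; θ*₍385₎ = 1.7140.

(0.9321, 1.7140)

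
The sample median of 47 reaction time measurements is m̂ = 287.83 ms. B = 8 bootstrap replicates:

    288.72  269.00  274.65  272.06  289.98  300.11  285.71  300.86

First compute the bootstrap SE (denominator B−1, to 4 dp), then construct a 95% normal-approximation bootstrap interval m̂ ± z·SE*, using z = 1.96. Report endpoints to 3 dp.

(263.832, 311.828)

Mean of replicates = 285.1363; sum of squared deviations = 1049.4122; SE* = √(1049.4122/7) = 12.2440
Margin = 1.96 × 12.2440 = 23.9982
Interval: 287.83 ± 23.9982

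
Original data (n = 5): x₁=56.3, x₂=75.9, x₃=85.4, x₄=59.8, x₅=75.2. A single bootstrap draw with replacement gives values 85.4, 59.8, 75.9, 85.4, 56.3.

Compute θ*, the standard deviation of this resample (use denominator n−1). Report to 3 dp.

θ* = 13.857

Mean = 72.5600; sum of squared deviations = 768.0920
s² = 768.0920 / 4 = 192.0230
s = √192.0230 = 13.857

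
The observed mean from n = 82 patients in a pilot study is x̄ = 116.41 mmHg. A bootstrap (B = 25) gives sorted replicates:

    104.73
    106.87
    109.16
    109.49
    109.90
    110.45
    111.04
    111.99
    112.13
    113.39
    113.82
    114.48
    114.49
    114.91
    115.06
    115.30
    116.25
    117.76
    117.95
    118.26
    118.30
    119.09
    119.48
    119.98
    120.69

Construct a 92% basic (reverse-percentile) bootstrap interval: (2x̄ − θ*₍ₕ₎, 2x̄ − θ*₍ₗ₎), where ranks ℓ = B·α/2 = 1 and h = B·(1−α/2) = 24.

(112.84, 128.09)

Percentile endpoints at ranks 1 and 24: θ*₍1₎ = 104.73, θ*₍24₎ = 119.98.
Basic interval reflects these around x̄:
  lower = 2 × 116.41 − 119.98 = 112.84
  upper = 2 × 116.41 − 104.73 = 128.09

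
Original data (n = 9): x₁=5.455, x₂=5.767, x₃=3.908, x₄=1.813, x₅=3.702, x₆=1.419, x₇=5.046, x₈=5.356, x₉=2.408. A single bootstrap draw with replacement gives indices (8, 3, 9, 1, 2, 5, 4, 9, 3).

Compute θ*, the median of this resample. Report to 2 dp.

θ* = 3.91

Resample values: 5.356, 3.908, 2.408, 5.455, 5.767, 3.702, 1.813, 2.408, 3.908.
Sorted: 1.813, 2.408, 2.408, 3.702, 3.908, 3.908, 5.356, 5.455, 5.767
Median = middle value = 3.91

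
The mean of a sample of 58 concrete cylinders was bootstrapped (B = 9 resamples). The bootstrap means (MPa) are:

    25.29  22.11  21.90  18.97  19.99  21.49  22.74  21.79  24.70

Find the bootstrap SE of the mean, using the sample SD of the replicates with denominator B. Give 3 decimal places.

Bootstrap SE is the standard deviation of the 9 replicate means.
Mean of replicates: (25.29 + 22.11 + 21.90 + 18.97 + 19.99 + 21.49 + 22.74 + 21.79 + 24.70) / 9 = 198.9800 / 9 = 22.1089
Sum of squared deviations: (+3.1811)² + (+0.0011)² + (−0.2089)² + (−3.1389)² + (−2.1189)² + (−0.6189)² + (+0.6311)² + (−0.3189)² + (+2.5911)² = 32.1023
Variance = 32.1023 / 9 = 3.5669
SE* = √3.5669

SE* = 1.889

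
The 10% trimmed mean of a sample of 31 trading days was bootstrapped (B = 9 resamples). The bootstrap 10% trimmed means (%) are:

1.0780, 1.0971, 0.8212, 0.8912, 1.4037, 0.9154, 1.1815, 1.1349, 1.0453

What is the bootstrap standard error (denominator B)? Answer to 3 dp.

SE* = 0.166

Bootstrap SE is the standard deviation of the 9 replicate 10% trimmed means.
Mean of replicates: (1.0780 + 1.0971 + 0.8212 + 0.8912 + 1.4037 + 0.9154 + 1.1815 + 1.1349 + 1.0453) / 9 = 9.56830 / 9 = 1.06314
Sum of squared deviations: (+0.01486)² + (+0.03396)² + (−0.24194)² + (−0.17194)² + (+0.34056)² + (−0.14774)² + (+0.11836)² + (+0.07176)² + (−0.01784)² = 0.24676
Variance = 0.24676 / 9 = 0.02742
SE* = √0.02742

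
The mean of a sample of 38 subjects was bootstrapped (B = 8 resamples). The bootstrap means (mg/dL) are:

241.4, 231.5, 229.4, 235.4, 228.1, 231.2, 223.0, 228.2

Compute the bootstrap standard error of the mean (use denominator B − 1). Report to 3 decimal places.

SE* = 5.485

Bootstrap SE is the standard deviation of the 8 replicate means.
Mean of replicates: (241.4 + 231.5 + 229.4 + 235.4 + 228.1 + 231.2 + 223.0 + 228.2) / 8 = 1848.2000 / 8 = 231.0250
Sum of squared deviations: (+10.3750)² + (+0.4750)² + (−1.6250)² + (+4.3750)² + (−2.9250)² + (+0.1750)² + (−8.0250)² + (−2.8250)² = 210.6150
Variance = 210.6150 / 7 = 30.0879
SE* = √30.0879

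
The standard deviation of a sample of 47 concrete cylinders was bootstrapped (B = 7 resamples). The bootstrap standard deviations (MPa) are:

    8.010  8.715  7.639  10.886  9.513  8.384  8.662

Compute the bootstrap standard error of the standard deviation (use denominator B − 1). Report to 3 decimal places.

SE* = 1.082

Bootstrap SE is the standard deviation of the 7 replicate standard deviations.
Mean of replicates: (8.010 + 8.715 + 7.639 + 10.886 + 9.513 + 8.384 + 8.662) / 7 = 61.8090 / 7 = 8.8299
Sum of squared deviations: (−0.8199)² + (−0.1149)² + (−1.1909)² + (+2.0561)² + (+0.6831)² + (−0.4459)² + (−0.1679)² = 7.0249
Variance = 7.0249 / 6 = 1.1708
SE* = √1.1708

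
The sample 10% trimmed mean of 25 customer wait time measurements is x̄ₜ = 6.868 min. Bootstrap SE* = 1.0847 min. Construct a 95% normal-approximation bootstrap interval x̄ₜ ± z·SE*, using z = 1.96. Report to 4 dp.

Margin = 1.96 × 1.0847 = 2.12601
Interval: 6.868 ± 2.12601

(4.7420, 8.9940)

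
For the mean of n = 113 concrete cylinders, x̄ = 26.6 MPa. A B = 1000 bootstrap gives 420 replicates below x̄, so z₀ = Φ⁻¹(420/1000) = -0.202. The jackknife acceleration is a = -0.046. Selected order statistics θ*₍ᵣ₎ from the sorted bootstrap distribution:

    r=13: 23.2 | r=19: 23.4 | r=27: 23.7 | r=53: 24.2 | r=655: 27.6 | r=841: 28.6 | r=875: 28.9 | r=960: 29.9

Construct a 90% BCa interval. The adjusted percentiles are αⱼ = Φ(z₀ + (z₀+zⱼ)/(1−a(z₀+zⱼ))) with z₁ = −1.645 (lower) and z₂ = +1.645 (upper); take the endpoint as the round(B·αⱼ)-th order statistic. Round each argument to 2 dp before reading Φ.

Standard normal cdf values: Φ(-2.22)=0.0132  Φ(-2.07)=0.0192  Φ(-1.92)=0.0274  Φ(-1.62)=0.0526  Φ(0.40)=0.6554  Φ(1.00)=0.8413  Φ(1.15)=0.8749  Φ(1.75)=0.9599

(23.2, 28.9)

Lower: z₀ + z₁ = -0.202 + (-1.645) = -1.847; 1 − a(z₀+z₁) = 1 − (-0.046)(-1.847) = 0.9150; argument = -0.202 + (-1.847)/0.9150 = -2.2205 → -2.22.
α₁ = Φ(-2.22) = 0.0132; rank = round(1000 × 0.0132) = 13; θ*₍13₎ = 23.2.
Upper: z₀ + z₂ = 1.443; 1 − a(z₀+z₂) = 1.0664; argument = 1.1512 → 1.15; α₂ = 0.8749; rank = 875; θ*₍875₎ = 28.9.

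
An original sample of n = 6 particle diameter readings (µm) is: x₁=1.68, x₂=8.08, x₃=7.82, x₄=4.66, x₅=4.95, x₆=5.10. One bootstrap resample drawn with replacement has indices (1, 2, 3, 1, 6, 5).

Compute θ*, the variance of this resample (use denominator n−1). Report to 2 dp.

Resample values: 1.68, 8.08, 7.82, 1.68, 5.10, 4.95.
Mean = 4.8850; sum of squared deviations = 39.4168
s² = 39.4168 / 5 = 7.8834

θ* = 7.88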